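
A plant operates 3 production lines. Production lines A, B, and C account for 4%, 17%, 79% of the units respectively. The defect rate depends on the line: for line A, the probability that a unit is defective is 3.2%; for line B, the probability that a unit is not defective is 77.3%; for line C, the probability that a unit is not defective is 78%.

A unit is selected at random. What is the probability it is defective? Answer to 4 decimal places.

P(D) ≈ 0.2137

P(D|B) = 1 − 0.773 = 0.227.
P(D|C) = 1 − 0.78 = 0.22.
P(D) = P(D|A)·P(A) + P(D|B)·P(B) + P(D|C)·P(C)
      = 0.032·0.04 + 0.227·0.17 + 0.22·0.79
      = 0.00128 + 0.03859 + 0.1738 = 0.21367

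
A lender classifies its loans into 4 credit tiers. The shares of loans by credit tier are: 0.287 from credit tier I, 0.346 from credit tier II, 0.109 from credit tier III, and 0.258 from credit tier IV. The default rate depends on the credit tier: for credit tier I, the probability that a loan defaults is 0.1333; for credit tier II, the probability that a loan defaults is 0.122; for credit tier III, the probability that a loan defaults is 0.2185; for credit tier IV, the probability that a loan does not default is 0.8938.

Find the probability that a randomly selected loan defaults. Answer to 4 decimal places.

0.1317

P(D|IV) = 1 − 0.8938 = 0.1062.
P(D) = P(D|I)·P(I) + P(D|II)·P(II) + P(D|III)·P(III) + P(D|IV)·P(IV)
      = 0.1333·0.287 + 0.122·0.346 + 0.2185·0.109 + 0.1062·0.258
      = 0.0382571 + 0.042212 + 0.0238165 + 0.0273996 = 0.1316852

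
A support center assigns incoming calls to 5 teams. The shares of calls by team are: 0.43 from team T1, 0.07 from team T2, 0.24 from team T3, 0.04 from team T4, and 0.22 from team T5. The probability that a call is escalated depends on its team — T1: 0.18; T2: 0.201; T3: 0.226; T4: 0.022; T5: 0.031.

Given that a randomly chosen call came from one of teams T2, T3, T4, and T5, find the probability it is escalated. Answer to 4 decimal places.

P(E|S) ≈ 0.1334

Let S = {T2, T3, T4, T5}.
P(S) = 0.07 + 0.24 + 0.04 + 0.22 = 0.57.
P(E ∩ S) = 0.201·0.07 + 0.226·0.24 + 0.022·0.04 + 0.031·0.22 = 0.01407 + 0.05424 + 0.00088 + 0.00682 = 0.07601.
P(E | S) = 0.07601 / 0.57 = 0.133351…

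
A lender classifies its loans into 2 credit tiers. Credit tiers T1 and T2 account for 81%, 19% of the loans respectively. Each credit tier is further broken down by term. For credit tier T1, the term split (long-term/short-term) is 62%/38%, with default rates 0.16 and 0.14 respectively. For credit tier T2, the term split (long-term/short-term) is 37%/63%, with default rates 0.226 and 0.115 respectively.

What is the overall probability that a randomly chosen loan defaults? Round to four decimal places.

P(D|T1) = 0.62·0.16 + 0.38·0.14 = 0.0992 + 0.0532 = 0.1524
P(D|T2) = 0.37·0.226 + 0.63·0.115 = 0.08362 + 0.07245 = 0.15607
By total probability over the outer partition,
P(D) = 0.81·0.1524 + 0.19·0.15607
      = 0.123444 + 0.0296533 = 0.1530973

P(D) ≈ 0.1531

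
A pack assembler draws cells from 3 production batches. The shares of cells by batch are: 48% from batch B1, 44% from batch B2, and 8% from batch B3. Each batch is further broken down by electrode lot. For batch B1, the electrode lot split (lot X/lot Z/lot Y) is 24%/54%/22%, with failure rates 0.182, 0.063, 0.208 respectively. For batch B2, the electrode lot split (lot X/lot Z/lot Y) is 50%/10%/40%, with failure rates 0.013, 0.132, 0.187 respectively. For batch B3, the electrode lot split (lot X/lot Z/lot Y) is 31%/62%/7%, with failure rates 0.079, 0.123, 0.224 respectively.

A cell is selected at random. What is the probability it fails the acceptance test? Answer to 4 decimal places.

P(F|B1) = 0.24·0.182 + 0.54·0.063 + 0.22·0.208 = 0.04368 + 0.03402 + 0.04576 = 0.12346
P(F|B2) = 0.5·0.013 + 0.1·0.132 + 0.4·0.187 = 0.0065 + 0.0132 + 0.0748 = 0.0945
P(F|B3) = 0.31·0.079 + 0.62·0.123 + 0.07·0.224 = 0.02449 + 0.07626 + 0.01568 = 0.11643
By total probability over the outer partition,
P(F) = 0.48·0.12346 + 0.44·0.0945 + 0.08·0.11643
      = 0.0592608 + 0.04158 + 0.0093144 = 0.1101552

0.1102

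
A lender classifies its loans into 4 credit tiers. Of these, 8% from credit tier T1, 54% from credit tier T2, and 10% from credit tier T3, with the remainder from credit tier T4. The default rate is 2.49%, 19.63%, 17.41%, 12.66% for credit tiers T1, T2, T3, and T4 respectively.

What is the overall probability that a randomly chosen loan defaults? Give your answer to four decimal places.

P(T4) = 1 − (0.08 + 0.54 + 0.1) = 0.28.
P(D) = P(D|T1)·P(T1) + P(D|T2)·P(T2) + P(D|T3)·P(T3) + P(D|T4)·P(T4)
      = 0.0249·0.08 + 0.1963·0.54 + 0.1741·0.1 + 0.1266·0.28
      = 0.001992 + 0.106002 + 0.01741 + 0.035448 = 0.160852

0.1609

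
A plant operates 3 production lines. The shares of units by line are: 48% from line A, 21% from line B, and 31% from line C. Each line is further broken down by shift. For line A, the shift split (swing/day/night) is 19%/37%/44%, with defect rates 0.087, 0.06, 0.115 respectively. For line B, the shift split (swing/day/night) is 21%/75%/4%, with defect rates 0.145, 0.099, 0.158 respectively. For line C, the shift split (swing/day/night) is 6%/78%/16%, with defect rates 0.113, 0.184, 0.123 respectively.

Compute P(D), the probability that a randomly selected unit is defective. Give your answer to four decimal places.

P(D) ≈ 0.1189

P(D|A) = 0.19·0.087 + 0.37·0.06 + 0.44·0.115 = 0.01653 + 0.0222 + 0.0506 = 0.08933
P(D|B) = 0.21·0.145 + 0.75·0.099 + 0.04·0.158 = 0.03045 + 0.07425 + 0.00632 = 0.11102
P(D|C) = 0.06·0.113 + 0.78·0.184 + 0.16·0.123 = 0.00678 + 0.14352 + 0.01968 = 0.16998
By total probability over the outer partition,
P(D) = 0.48·0.08933 + 0.21·0.11102 + 0.31·0.16998
      = 0.0428784 + 0.0233142 + 0.0526938 = 0.1188864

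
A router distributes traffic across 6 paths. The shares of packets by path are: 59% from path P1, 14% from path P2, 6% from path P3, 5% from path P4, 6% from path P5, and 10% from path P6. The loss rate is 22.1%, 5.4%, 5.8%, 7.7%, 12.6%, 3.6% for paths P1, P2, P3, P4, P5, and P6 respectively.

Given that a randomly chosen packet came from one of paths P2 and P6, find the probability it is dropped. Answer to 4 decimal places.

0.0465

Let S = {P2, P6}.
P(S) = 0.14 + 0.1 = 0.24.
P(L ∩ S) = 0.054·0.14 + 0.036·0.1 = 0.00756 + 0.0036 = 0.01116.
P(L | S) = 0.01116 / 0.24 = 0.046500…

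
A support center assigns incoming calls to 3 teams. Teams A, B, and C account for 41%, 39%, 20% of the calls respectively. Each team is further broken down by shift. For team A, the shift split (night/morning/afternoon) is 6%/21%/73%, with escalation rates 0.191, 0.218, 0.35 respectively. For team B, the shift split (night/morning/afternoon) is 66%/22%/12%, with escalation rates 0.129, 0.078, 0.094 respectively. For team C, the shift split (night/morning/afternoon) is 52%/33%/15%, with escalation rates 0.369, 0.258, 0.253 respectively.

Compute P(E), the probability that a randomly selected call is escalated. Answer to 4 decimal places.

P(E|A) = 0.06·0.191 + 0.21·0.218 + 0.73·0.35 = 0.01146 + 0.04578 + 0.2555 = 0.31274
P(E|B) = 0.66·0.129 + 0.22·0.078 + 0.12·0.094 = 0.08514 + 0.01716 + 0.01128 = 0.11358
P(E|C) = 0.52·0.369 + 0.33·0.258 + 0.15·0.253 = 0.19188 + 0.08514 + 0.03795 = 0.31497
By total probability over the outer partition,
P(E) = 0.41·0.31274 + 0.39·0.11358 + 0.2·0.31497
      = 0.1282234 + 0.0442962 + 0.062994 = 0.2355136

P(E) ≈ 0.2355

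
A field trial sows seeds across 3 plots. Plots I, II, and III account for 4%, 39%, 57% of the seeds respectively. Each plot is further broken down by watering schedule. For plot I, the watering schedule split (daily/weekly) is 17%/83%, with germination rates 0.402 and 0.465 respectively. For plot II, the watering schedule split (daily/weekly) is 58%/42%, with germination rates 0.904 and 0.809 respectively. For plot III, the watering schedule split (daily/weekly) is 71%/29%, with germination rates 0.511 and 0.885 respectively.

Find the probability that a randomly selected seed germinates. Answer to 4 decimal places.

P(G|I) = 0.17·0.402 + 0.83·0.465 = 0.06834 + 0.38595 = 0.45429
P(G|II) = 0.58·0.904 + 0.42·0.809 = 0.52432 + 0.33978 = 0.8641
P(G|III) = 0.71·0.511 + 0.29·0.885 = 0.36281 + 0.25665 = 0.61946
Then overall,
P(G) = 0.04·0.45429 + 0.39·0.8641 + 0.57·0.61946
      = 0.0181716 + 0.336999 + 0.3530922 = 0.7082628

P(G) ≈ 0.7083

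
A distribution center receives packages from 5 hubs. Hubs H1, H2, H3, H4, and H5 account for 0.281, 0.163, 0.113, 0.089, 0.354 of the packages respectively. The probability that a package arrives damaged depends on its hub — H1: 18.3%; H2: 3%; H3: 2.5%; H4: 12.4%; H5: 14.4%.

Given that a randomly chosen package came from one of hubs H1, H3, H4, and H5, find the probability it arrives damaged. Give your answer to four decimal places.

0.1389

Let S = {H1, H3, H4, H5}.
P(S) = 0.281 + 0.113 + 0.089 + 0.354 = 0.837.
P(D ∩ S) = 0.183·0.281 + 0.025·0.113 + 0.124·0.089 + 0.144·0.354 = 0.051423 + 0.002825 + 0.011036 + 0.050976 = 0.11626.
P(D | S) = 0.11626 / 0.837 = 0.138901…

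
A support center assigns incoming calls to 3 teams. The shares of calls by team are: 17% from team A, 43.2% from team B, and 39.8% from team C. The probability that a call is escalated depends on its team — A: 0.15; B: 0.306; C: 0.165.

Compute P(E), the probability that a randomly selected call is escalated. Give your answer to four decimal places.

0.2234

P(E) = P(E|A)·P(A) + P(E|B)·P(B) + P(E|C)·P(C)
      = 0.15·0.17 + 0.306·0.432 + 0.165·0.398
      = 0.0255 + 0.132192 + 0.06567 = 0.223362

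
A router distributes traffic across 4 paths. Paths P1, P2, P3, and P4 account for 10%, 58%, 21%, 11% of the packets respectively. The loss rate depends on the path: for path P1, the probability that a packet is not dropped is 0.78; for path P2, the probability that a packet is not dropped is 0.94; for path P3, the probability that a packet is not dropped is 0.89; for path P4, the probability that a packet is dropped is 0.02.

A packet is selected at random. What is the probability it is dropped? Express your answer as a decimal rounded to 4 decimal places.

0.0821

P(L|P1) = 1 − 0.78 = 0.22.
P(L|P2) = 1 − 0.94 = 0.06.
P(L|P3) = 1 − 0.89 = 0.11.
Using total probability over the partition,
P(L) = P(L|P1)·P(P1) + P(L|P2)·P(P2) + P(L|P3)·P(P3) + P(L|P4)·P(P4)
      = 0.22·0.1 + 0.06·0.58 + 0.11·0.21 + 0.02·0.11
      = 0.022 + 0.0348 + 0.0231 + 0.0022 = 0.0821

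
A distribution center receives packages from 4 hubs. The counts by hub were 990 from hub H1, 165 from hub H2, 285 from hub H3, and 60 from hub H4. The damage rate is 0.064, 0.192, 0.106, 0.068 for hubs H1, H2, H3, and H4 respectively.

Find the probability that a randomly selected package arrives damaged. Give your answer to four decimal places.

Total: 990 + 165 + 285 + 60 = 1500.
P(H1) = 990/1500 = 0.66. P(H2) = 165/1500 = 0.11. P(H3) = 285/1500 = 0.19. P(H4) = 60/1500 = 0.04.
Summing over the partition,
P(D) = P(D|H1)·P(H1) + P(D|H2)·P(H2) + P(D|H3)·P(H3) + P(D|H4)·P(H4)
      = 0.064·0.66 + 0.192·0.11 + 0.106·0.19 + 0.068·0.04
      = 0.04224 + 0.02112 + 0.02014 + 0.00272 = 0.08622

0.0862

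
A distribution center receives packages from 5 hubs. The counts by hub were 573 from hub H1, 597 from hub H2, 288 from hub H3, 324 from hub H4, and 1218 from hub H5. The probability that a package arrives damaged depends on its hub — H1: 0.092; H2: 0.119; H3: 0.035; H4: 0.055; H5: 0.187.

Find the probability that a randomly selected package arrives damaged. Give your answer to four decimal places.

Total: 573 + 597 + 288 + 324 + 1218 = 3000.
P(H1) = 573/3000 = 0.191. P(H2) = 597/3000 = 0.199. P(H3) = 288/3000 = 0.096. P(H4) = 324/3000 = 0.108. P(H5) = 1218/3000 = 0.406.
P(D) = P(D|H1)·P(H1) + P(D|H2)·P(H2) + P(D|H3)·P(H3) + P(D|H4)·P(H4) + P(D|H5)·P(H5)
      = 0.092·0.191 + 0.119·0.199 + 0.035·0.096 + 0.055·0.108 + 0.187·0.406
      = 0.017572 + 0.023681 + 0.00336 + 0.00594 + 0.075922 = 0.126475

P(D) ≈ 0.1265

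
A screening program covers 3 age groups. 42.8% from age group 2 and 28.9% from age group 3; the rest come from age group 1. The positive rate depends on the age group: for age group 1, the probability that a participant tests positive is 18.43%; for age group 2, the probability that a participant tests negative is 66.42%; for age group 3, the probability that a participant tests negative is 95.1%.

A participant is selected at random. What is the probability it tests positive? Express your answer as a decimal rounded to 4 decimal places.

P(T) ≈ 0.2100

P(1) = 1 − (0.428 + 0.289) = 0.283.
P(T|2) = 1 − 0.6642 = 0.3358.
P(T|3) = 1 − 0.951 = 0.049.
Using total probability over the partition,
P(T) = P(T|1)·P(1) + P(T|2)·P(2) + P(T|3)·P(3)
      = 0.1843·0.283 + 0.3358·0.428 + 0.049·0.289
      = 0.0521569 + 0.1437224 + 0.014161 = 0.2100403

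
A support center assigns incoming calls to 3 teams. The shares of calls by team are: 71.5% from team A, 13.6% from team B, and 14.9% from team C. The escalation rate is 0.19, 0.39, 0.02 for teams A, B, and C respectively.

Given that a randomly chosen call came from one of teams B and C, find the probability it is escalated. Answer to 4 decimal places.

P(E|S) ≈ 0.1966

Let S = {B, C}.
P(S) = 0.136 + 0.149 = 0.285.
P(E ∩ S) = 0.39·0.136 + 0.02·0.149 = 0.05304 + 0.00298 = 0.05602.
P(E | S) = 0.05602 / 0.285 = 0.196561…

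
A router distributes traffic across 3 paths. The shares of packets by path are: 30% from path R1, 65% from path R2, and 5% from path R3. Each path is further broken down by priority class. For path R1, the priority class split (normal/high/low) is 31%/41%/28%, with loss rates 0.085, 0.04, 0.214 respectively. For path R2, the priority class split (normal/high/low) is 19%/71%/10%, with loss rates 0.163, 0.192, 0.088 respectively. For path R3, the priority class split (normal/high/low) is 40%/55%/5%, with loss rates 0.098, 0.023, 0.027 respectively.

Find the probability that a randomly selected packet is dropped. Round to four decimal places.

P(L|R1) = 0.31·0.085 + 0.41·0.04 + 0.28·0.214 = 0.02635 + 0.0164 + 0.05992 = 0.10267
P(L|R2) = 0.19·0.163 + 0.71·0.192 + 0.1·0.088 = 0.03097 + 0.13632 + 0.0088 = 0.17609
P(L|R3) = 0.4·0.098 + 0.55·0.023 + 0.05·0.027 = 0.0392 + 0.01265 + 0.00135 = 0.0532
By total probability over the outer partition,
P(L) = 0.3·0.10267 + 0.65·0.17609 + 0.05·0.0532
      = 0.030801 + 0.1144585 + 0.00266 = 0.1479195

0.1479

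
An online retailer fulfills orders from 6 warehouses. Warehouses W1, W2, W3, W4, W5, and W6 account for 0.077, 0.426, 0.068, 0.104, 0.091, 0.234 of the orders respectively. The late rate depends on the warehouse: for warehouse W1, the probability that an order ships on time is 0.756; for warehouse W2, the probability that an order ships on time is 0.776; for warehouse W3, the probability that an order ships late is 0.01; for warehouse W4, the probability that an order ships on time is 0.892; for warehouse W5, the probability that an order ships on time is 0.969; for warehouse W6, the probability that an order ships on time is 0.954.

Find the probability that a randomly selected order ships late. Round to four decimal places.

P(L|W1) = 1 − 0.756 = 0.244.
P(L|W2) = 1 − 0.776 = 0.224.
P(L|W4) = 1 − 0.892 = 0.108.
P(L|W5) = 1 − 0.969 = 0.031.
P(L|W6) = 1 − 0.954 = 0.046.
P(L) = P(L|W1)·P(W1) + P(L|W2)·P(W2) + P(L|W3)·P(W3) + P(L|W4)·P(W4) + P(L|W5)·P(W5) + P(L|W6)·P(W6)
      = 0.244·0.077 + 0.224·0.426 + 0.01·0.068 + 0.108·0.104 + 0.031·0.091 + 0.046·0.234
      = 0.018788 + 0.095424 + 0.00068 + 0.011232 + 0.002821 + 0.010764 = 0.139709

P(L) ≈ 0.1397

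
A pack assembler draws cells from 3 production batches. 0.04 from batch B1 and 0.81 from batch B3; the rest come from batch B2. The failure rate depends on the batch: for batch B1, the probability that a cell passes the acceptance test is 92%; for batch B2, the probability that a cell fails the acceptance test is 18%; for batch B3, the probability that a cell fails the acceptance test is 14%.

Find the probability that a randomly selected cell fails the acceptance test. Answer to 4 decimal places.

P(B2) = 1 − (0.04 + 0.81) = 0.15.
P(F|B1) = 1 − 0.92 = 0.08.
P(F) = P(F|B1)·P(B1) + P(F|B2)·P(B2) + P(F|B3)·P(B3)
      = 0.08·0.04 + 0.18·0.15 + 0.14·0.81
      = 0.0032 + 0.027 + 0.1134 = 0.1436

P(F) ≈ 0.1436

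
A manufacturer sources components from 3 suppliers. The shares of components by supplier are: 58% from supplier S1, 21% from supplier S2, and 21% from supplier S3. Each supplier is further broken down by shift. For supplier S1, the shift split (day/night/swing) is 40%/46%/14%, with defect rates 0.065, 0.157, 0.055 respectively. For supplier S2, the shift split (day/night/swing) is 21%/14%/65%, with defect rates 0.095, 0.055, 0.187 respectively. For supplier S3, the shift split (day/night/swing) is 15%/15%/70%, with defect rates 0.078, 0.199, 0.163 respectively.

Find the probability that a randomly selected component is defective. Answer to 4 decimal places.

0.1255

P(D|S1) = 0.4·0.065 + 0.46·0.157 + 0.14·0.055 = 0.026 + 0.07222 + 0.0077 = 0.10592
P(D|S2) = 0.21·0.095 + 0.14·0.055 + 0.65·0.187 = 0.01995 + 0.0077 + 0.12155 = 0.1492
P(D|S3) = 0.15·0.078 + 0.15·0.199 + 0.7·0.163 = 0.0117 + 0.02985 + 0.1141 = 0.15565
By total probability over the outer partition,
P(D) = 0.58·0.10592 + 0.21·0.1492 + 0.21·0.15565
      = 0.0614336 + 0.031332 + 0.0326865 = 0.1254521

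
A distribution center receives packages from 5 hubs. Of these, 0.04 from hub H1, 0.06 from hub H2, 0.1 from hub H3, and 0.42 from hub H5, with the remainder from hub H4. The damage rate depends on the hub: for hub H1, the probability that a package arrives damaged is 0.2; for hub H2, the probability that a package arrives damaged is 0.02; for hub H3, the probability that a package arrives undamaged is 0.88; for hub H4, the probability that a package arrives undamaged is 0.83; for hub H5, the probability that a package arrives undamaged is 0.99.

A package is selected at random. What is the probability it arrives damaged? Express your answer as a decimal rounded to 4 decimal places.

P(H4) = 1 − (0.04 + 0.06 + 0.1 + 0.42) = 0.38.
P(D|H3) = 1 − 0.88 = 0.12.
P(D|H4) = 1 − 0.83 = 0.17.
P(D|H5) = 1 − 0.99 = 0.01.
P(D) = P(D|H1)·P(H1) + P(D|H2)·P(H2) + P(D|H3)·P(H3) + P(D|H4)·P(H4) + P(D|H5)·P(H5)
      = 0.2·0.04 + 0.02·0.06 + 0.12·0.1 + 0.17·0.38 + 0.01·0.42
      = 0.008 + 0.0012 + 0.012 + 0.0646 + 0.0042 = 0.09

P(D) ≈ 0.0900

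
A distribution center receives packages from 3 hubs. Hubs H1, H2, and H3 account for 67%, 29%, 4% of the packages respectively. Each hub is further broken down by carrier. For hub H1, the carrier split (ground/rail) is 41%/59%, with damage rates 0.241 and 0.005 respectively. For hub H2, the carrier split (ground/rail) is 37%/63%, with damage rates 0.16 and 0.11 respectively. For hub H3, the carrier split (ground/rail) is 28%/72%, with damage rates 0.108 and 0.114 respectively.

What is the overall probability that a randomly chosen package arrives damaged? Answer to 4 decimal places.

P(D|H1) = 0.41·0.241 + 0.59·0.005 = 0.09881 + 0.00295 = 0.10176
P(D|H2) = 0.37·0.16 + 0.63·0.11 = 0.0592 + 0.0693 = 0.1285
P(D|H3) = 0.28·0.108 + 0.72·0.114 = 0.03024 + 0.08208 = 0.11232
By total probability over the outer partition,
P(D) = 0.67·0.10176 + 0.29·0.1285 + 0.04·0.11232
      = 0.0681792 + 0.037265 + 0.0044928 = 0.109937

0.1099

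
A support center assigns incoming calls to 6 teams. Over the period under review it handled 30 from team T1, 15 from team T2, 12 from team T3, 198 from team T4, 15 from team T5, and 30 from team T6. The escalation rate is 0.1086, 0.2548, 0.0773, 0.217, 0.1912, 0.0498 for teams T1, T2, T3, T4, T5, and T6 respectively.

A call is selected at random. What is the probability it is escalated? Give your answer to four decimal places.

Total: 30 + 15 + 12 + 198 + 15 + 30 = 300.
P(T1) = 30/300 = 0.1. P(T2) = 15/300 = 0.05. P(T3) = 12/300 = 0.04. P(T4) = 198/300 = 0.66. P(T5) = 15/300 = 0.05. P(T6) = 30/300 = 0.1.
Summing over the partition,
P(E) = P(E|T1)·P(T1) + P(E|T2)·P(T2) + P(E|T3)·P(T3) + P(E|T4)·P(T4) + P(E|T5)·P(T5) + P(E|T6)·P(T6)
      = 0.1086·0.1 + 0.2548·0.05 + 0.0773·0.04 + 0.217·0.66 + 0.1912·0.05 + 0.0498·0.1
      = 0.01086 + 0.01274 + 0.003092 + 0.14322 + 0.00956 + 0.00498 = 0.184452

P(E) ≈ 0.1845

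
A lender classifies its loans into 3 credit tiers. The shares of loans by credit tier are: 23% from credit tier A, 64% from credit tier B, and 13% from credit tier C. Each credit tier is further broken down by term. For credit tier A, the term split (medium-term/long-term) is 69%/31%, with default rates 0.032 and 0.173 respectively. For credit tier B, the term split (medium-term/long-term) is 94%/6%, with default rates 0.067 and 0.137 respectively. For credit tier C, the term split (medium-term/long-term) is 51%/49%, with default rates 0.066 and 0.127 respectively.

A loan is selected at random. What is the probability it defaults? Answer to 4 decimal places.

0.0754

P(D|A) = 0.69·0.032 + 0.31·0.173 = 0.02208 + 0.05363 = 0.07571
P(D|B) = 0.94·0.067 + 0.06·0.137 = 0.06298 + 0.00822 = 0.0712
P(D|C) = 0.51·0.066 + 0.49·0.127 = 0.03366 + 0.06223 = 0.09589
By total probability over the outer partition,
P(D) = 0.23·0.07571 + 0.64·0.0712 + 0.13·0.09589
      = 0.0174133 + 0.045568 + 0.0124657 = 0.075447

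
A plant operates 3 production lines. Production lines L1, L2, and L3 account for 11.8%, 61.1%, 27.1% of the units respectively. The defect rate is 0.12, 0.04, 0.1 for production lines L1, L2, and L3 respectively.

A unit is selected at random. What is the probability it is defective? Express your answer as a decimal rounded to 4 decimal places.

0.0657

Using total probability over the partition,
P(D) = P(D|L1)·P(L1) + P(D|L2)·P(L2) + P(D|L3)·P(L3)
      = 0.12·0.118 + 0.04·0.611 + 0.1·0.271
      = 0.01416 + 0.02444 + 0.0271 = 0.0657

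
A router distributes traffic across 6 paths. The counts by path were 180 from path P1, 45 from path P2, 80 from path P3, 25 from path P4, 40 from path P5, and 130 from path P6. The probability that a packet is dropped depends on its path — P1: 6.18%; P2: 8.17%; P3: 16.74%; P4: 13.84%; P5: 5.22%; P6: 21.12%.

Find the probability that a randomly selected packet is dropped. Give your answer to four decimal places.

0.1224

Total: 180 + 45 + 80 + 25 + 40 + 130 = 500.
P(P1) = 180/500 = 0.36. P(P2) = 45/500 = 0.09. P(P3) = 80/500 = 0.16. P(P4) = 25/500 = 0.05. P(P5) = 40/500 = 0.08. P(P6) = 130/500 = 0.26.
P(L) = P(L|P1)·P(P1) + P(L|P2)·P(P2) + P(L|P3)·P(P3) + P(L|P4)·P(P4) + P(L|P5)·P(P5) + P(L|P6)·P(P6)
      = 0.0618·0.36 + 0.0817·0.09 + 0.1674·0.16 + 0.1384·0.05 + 0.0522·0.08 + 0.2112·0.26
      = 0.022248 + 0.007353 + 0.026784 + 0.00692 + 0.004176 + 0.054912 = 0.122393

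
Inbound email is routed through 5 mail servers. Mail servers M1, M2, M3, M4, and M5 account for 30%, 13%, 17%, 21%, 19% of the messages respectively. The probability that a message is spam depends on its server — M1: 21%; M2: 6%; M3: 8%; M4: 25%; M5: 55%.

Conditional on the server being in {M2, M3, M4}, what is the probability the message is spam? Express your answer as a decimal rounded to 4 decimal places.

Let J = {M2, M3, M4}.
P(J) = 0.13 + 0.17 + 0.21 = 0.51.
P(S ∩ J) = 0.06·0.13 + 0.08·0.17 + 0.25·0.21 = 0.0078 + 0.0136 + 0.0525 = 0.0739.
P(S | J) = 0.0739 / 0.51 = 0.144902…

0.1449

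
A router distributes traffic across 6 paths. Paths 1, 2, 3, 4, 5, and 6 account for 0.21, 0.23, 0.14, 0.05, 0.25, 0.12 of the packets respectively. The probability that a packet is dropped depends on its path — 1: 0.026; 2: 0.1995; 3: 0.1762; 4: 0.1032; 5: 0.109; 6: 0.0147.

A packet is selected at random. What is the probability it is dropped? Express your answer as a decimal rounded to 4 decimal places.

P(L) = P(L|1)·P(1) + P(L|2)·P(2) + P(L|3)·P(3) + P(L|4)·P(4) + P(L|5)·P(5) + P(L|6)·P(6)
      = 0.026·0.21 + 0.1995·0.23 + 0.1762·0.14 + 0.1032·0.05 + 0.109·0.25 + 0.0147·0.12
      = 0.00546 + 0.045885 + 0.024668 + 0.00516 + 0.02725 + 0.001764 = 0.110187

0.1102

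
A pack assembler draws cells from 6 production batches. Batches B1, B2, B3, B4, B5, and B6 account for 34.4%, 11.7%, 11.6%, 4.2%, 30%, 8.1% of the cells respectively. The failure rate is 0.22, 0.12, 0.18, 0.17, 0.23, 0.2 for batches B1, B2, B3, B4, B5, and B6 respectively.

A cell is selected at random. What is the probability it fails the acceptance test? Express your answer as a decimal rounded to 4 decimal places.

P(F) = P(F|B1)·P(B1) + P(F|B2)·P(B2) + P(F|B3)·P(B3) + P(F|B4)·P(B4) + P(F|B5)·P(B5) + P(F|B6)·P(B6)
      = 0.22·0.344 + 0.12·0.117 + 0.18·0.116 + 0.17·0.042 + 0.23·0.3 + 0.2·0.081
      = 0.07568 + 0.01404 + 0.02088 + 0.00714 + 0.069 + 0.0162 = 0.20294

P(F) ≈ 0.2029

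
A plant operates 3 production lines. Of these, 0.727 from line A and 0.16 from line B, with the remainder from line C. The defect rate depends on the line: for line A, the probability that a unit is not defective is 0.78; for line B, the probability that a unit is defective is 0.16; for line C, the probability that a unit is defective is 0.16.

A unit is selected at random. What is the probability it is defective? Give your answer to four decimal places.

0.2036

P(C) = 1 − (0.727 + 0.16) = 0.113.
P(D|A) = 1 − 0.78 = 0.22.
P(D) = P(D|A)·P(A) + P(D|B)·P(B) + P(D|C)·P(C)
      = 0.22·0.727 + 0.16·0.16 + 0.16·0.113
      = 0.15994 + 0.0256 + 0.01808 = 0.20362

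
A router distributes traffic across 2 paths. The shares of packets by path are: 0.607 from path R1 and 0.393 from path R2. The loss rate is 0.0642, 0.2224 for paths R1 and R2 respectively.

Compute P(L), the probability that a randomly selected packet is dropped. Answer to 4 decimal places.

P(L) ≈ 0.1264

P(L) = P(L|R1)·P(R1) + P(L|R2)·P(R2)
      = 0.0642·0.607 + 0.2224·0.393
      = 0.0389694 + 0.0874032 = 0.1263726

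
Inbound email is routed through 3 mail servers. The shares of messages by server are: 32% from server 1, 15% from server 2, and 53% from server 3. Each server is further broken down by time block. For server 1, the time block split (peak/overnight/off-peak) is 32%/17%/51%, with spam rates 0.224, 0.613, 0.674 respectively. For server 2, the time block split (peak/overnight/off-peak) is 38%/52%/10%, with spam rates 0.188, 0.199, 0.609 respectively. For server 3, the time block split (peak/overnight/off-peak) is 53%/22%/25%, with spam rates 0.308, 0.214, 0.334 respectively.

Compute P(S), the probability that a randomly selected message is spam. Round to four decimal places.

P(S|1) = 0.32·0.224 + 0.17·0.613 + 0.51·0.674 = 0.07168 + 0.10421 + 0.34374 = 0.51963
P(S|2) = 0.38·0.188 + 0.52·0.199 + 0.1·0.609 = 0.07144 + 0.10348 + 0.0609 = 0.23582
P(S|3) = 0.53·0.308 + 0.22·0.214 + 0.25·0.334 = 0.16324 + 0.04708 + 0.0835 = 0.29382
Then overall,
P(S) = 0.32·0.51963 + 0.15·0.23582 + 0.53·0.29382
      = 0.1662816 + 0.035373 + 0.1557246 = 0.3573792

0.3574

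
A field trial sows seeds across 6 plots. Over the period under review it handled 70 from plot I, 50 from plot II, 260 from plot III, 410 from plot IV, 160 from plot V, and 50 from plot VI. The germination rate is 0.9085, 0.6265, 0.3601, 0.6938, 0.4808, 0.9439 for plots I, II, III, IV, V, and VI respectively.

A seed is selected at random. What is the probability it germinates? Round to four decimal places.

P(G) ≈ 0.5971

Total: 70 + 50 + 260 + 410 + 160 + 50 = 1000.
P(I) = 70/1000 = 0.07. P(II) = 50/1000 = 0.05. P(III) = 260/1000 = 0.26. P(IV) = 410/1000 = 0.41. P(V) = 160/1000 = 0.16. P(VI) = 50/1000 = 0.05.
P(G) = P(G|I)·P(I) + P(G|II)·P(II) + P(G|III)·P(III) + P(G|IV)·P(IV) + P(G|V)·P(V) + P(G|VI)·P(VI)
      = 0.9085·0.07 + 0.6265·0.05 + 0.3601·0.26 + 0.6938·0.41 + 0.4808·0.16 + 0.9439·0.05
      = 0.063595 + 0.031325 + 0.093626 + 0.284458 + 0.076928 + 0.047195 = 0.597127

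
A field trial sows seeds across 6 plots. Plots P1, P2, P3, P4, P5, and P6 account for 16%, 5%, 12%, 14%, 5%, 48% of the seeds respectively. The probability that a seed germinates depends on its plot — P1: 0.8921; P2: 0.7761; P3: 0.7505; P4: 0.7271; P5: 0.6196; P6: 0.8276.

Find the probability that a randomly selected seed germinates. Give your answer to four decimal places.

0.8016

By the law of total probability,
P(G) = P(G|P1)·P(P1) + P(G|P2)·P(P2) + P(G|P3)·P(P3) + P(G|P4)·P(P4) + P(G|P5)·P(P5) + P(G|P6)·P(P6)
      = 0.8921·0.16 + 0.7761·0.05 + 0.7505·0.12 + 0.7271·0.14 + 0.6196·0.05 + 0.8276·0.48
      = 0.142736 + 0.038805 + 0.09006 + 0.101794 + 0.03098 + 0.397248 = 0.801623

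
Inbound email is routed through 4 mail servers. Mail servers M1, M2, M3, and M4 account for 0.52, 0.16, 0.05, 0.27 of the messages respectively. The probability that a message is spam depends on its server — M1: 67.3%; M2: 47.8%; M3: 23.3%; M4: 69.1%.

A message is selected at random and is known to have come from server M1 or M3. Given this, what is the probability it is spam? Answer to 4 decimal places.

Let J = {M1, M3}.
P(J) = 0.52 + 0.05 = 0.57.
P(S ∩ J) = 0.673·0.52 + 0.233·0.05 = 0.34996 + 0.01165 = 0.36161.
P(S | J) = 0.36161 / 0.57 = 0.634404…

0.6344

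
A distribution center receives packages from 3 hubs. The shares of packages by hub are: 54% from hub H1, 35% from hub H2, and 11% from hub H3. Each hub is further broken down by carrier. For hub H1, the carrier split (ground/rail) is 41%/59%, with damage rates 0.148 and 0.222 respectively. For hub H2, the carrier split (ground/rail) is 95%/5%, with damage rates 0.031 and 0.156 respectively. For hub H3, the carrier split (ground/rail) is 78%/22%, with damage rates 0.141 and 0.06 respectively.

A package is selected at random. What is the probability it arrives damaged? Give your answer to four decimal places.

P(D|H1) = 0.41·0.148 + 0.59·0.222 = 0.06068 + 0.13098 = 0.19166
P(D|H2) = 0.95·0.031 + 0.05·0.156 = 0.02945 + 0.0078 = 0.03725
P(D|H3) = 0.78·0.141 + 0.22·0.06 = 0.10998 + 0.0132 = 0.12318
By total probability over the outer partition,
P(D) = 0.54·0.19166 + 0.35·0.03725 + 0.11·0.12318
      = 0.1034964 + 0.0130375 + 0.0135498 = 0.1300837

P(D) ≈ 0.1301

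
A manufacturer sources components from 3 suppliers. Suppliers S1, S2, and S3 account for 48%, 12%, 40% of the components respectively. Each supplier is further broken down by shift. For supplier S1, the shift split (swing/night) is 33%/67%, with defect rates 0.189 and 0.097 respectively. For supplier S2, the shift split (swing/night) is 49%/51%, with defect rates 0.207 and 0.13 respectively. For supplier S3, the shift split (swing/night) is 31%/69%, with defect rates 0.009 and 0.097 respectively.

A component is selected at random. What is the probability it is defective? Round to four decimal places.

0.1091

P(D|S1) = 0.33·0.189 + 0.67·0.097 = 0.06237 + 0.06499 = 0.12736
P(D|S2) = 0.49·0.207 + 0.51·0.13 = 0.10143 + 0.0663 = 0.16773
P(D|S3) = 0.31·0.009 + 0.69·0.097 = 0.00279 + 0.06693 = 0.06972
By total probability over the outer partition,
P(D) = 0.48·0.12736 + 0.12·0.16773 + 0.4·0.06972
      = 0.0611328 + 0.0201276 + 0.027888 = 0.1091484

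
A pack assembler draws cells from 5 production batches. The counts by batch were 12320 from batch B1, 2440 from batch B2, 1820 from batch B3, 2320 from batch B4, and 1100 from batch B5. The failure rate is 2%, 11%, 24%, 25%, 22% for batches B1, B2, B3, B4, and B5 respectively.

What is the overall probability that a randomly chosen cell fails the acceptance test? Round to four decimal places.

P(F) ≈ 0.0887

Total: 12320 + 2440 + 1820 + 2320 + 1100 = 20000.
P(B1) = 12320/20000 = 0.616. P(B2) = 2440/20000 = 0.122. P(B3) = 1820/20000 = 0.091. P(B4) = 2320/20000 = 0.116. P(B5) = 1100/20000 = 0.055.
By the law of total probability,
P(F) = P(F|B1)·P(B1) + P(F|B2)·P(B2) + P(F|B3)·P(B3) + P(F|B4)·P(B4) + P(F|B5)·P(B5)
      = 0.02·0.616 + 0.11·0.122 + 0.24·0.091 + 0.25·0.116 + 0.22·0.055
      = 0.01232 + 0.01342 + 0.02184 + 0.029 + 0.0121 = 0.08868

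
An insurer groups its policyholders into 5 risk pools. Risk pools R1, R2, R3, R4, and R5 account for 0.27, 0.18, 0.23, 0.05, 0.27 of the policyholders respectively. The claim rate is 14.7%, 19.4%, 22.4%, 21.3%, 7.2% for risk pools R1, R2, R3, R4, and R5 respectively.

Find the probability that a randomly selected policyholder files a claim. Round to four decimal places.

0.1562

Summing over the partition,
P(C) = P(C|R1)·P(R1) + P(C|R2)·P(R2) + P(C|R3)·P(R3) + P(C|R4)·P(R4) + P(C|R5)·P(R5)
      = 0.147·0.27 + 0.194·0.18 + 0.224·0.23 + 0.213·0.05 + 0.072·0.27
      = 0.03969 + 0.03492 + 0.05152 + 0.01065 + 0.01944 = 0.15622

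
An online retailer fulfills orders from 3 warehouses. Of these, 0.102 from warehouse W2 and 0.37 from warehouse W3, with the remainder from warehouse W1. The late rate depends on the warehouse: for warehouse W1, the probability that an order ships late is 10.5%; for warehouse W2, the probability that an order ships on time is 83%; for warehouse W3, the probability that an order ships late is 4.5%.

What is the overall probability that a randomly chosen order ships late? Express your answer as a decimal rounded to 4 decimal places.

P(W1) = 1 − (0.102 + 0.37) = 0.528.
P(L|W2) = 1 − 0.83 = 0.17.
Using total probability over the partition,
P(L) = P(L|W1)·P(W1) + P(L|W2)·P(W2) + P(L|W3)·P(W3)
      = 0.105·0.528 + 0.17·0.102 + 0.045·0.37
      = 0.05544 + 0.01734 + 0.01665 = 0.08943

0.0894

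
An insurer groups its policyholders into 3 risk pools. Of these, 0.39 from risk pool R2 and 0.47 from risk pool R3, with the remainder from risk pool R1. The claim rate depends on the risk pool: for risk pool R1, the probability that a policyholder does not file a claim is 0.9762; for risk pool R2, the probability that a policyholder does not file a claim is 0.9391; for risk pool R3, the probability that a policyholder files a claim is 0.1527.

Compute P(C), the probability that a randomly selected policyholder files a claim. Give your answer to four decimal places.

P(R1) = 1 − (0.39 + 0.47) = 0.14.
P(C|R1) = 1 − 0.9762 = 0.0238.
P(C|R2) = 1 − 0.9391 = 0.0609.
P(C) = P(C|R1)·P(R1) + P(C|R2)·P(R2) + P(C|R3)·P(R3)
      = 0.0238·0.14 + 0.0609·0.39 + 0.1527·0.47
      = 0.003332 + 0.023751 + 0.071769 = 0.098852

P(C) ≈ 0.0989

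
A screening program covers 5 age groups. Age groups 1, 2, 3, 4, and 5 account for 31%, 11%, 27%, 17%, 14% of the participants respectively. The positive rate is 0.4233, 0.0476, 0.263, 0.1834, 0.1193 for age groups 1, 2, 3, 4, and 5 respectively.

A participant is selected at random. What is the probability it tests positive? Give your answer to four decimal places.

P(T) = P(T|1)·P(1) + P(T|2)·P(2) + P(T|3)·P(3) + P(T|4)·P(4) + P(T|5)·P(5)
      = 0.4233·0.31 + 0.0476·0.11 + 0.263·0.27 + 0.1834·0.17 + 0.1193·0.14
      = 0.131223 + 0.005236 + 0.07101 + 0.031178 + 0.016702 = 0.255349

0.2553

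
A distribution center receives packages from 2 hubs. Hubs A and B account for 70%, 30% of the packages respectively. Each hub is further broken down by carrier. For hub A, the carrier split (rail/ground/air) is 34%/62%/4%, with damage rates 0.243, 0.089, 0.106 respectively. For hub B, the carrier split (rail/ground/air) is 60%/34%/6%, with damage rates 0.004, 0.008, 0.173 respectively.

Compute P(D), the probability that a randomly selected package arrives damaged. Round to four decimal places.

P(D) ≈ 0.1041

P(D|A) = 0.34·0.243 + 0.62·0.089 + 0.04·0.106 = 0.08262 + 0.05518 + 0.00424 = 0.14204
P(D|B) = 0.6·0.004 + 0.34·0.008 + 0.06·0.173 = 0.0024 + 0.00272 + 0.01038 = 0.0155
By total probability over the outer partition,
P(D) = 0.7·0.14204 + 0.3·0.0155
      = 0.099428 + 0.00465 = 0.104078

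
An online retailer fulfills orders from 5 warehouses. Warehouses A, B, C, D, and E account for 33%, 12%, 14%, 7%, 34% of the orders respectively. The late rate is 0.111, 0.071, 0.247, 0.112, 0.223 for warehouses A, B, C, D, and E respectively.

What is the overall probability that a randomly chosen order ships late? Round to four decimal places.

0.1634

P(L) = P(L|A)·P(A) + P(L|B)·P(B) + P(L|C)·P(C) + P(L|D)·P(D) + P(L|E)·P(E)
      = 0.111·0.33 + 0.071·0.12 + 0.247·0.14 + 0.112·0.07 + 0.223·0.34
      = 0.03663 + 0.00852 + 0.03458 + 0.00784 + 0.07582 = 0.16339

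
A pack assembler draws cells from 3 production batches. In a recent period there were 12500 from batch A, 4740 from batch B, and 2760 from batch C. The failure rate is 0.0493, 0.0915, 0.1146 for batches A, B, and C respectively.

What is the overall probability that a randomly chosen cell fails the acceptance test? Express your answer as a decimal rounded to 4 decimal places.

Total: 12500 + 4740 + 2760 = 20000.
P(A) = 12500/20000 = 0.625. P(B) = 4740/20000 = 0.237. P(C) = 2760/20000 = 0.138.
P(F) = P(F|A)·P(A) + P(F|B)·P(B) + P(F|C)·P(C)
      = 0.0493·0.625 + 0.0915·0.237 + 0.1146·0.138
      = 0.0308125 + 0.0216855 + 0.0158148 = 0.0683128

P(F) ≈ 0.0683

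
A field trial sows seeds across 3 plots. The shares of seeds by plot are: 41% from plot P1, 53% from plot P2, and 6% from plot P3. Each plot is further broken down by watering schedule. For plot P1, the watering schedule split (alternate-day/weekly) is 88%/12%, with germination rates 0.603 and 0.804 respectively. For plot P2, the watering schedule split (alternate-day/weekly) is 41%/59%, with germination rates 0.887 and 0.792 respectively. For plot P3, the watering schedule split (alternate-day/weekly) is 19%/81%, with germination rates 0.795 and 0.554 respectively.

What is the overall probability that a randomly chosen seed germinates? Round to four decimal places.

P(G) ≈ 0.7335

P(G|P1) = 0.88·0.603 + 0.12·0.804 = 0.53064 + 0.09648 = 0.62712
P(G|P2) = 0.41·0.887 + 0.59·0.792 = 0.36367 + 0.46728 = 0.83095
P(G|P3) = 0.19·0.795 + 0.81·0.554 = 0.15105 + 0.44874 = 0.59979
Then overall,
P(G) = 0.41·0.62712 + 0.53·0.83095 + 0.06·0.59979
      = 0.2571192 + 0.4404035 + 0.0359874 = 0.7335101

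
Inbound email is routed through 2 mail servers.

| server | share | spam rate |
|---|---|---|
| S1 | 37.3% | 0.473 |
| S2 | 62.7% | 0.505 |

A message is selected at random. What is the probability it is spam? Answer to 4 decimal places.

P(S) ≈ 0.4931

Summing over the partition,
P(S) = P(S|S1)·P(S1) + P(S|S2)·P(S2)
      = 0.473·0.373 + 0.505·0.627
      = 0.176429 + 0.316635 = 0.493064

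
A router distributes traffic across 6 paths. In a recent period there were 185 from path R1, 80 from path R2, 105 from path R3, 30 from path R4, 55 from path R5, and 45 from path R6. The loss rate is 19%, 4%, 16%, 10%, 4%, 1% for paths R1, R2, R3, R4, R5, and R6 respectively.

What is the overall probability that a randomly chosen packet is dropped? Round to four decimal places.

P(L) ≈ 0.1216

Total: 185 + 80 + 105 + 30 + 55 + 45 = 500.
P(R1) = 185/500 = 0.37. P(R2) = 80/500 = 0.16. P(R3) = 105/500 = 0.21. P(R4) = 30/500 = 0.06. P(R5) = 55/500 = 0.11. P(R6) = 45/500 = 0.09.
P(L) = P(L|R1)·P(R1) + P(L|R2)·P(R2) + P(L|R3)·P(R3) + P(L|R4)·P(R4) + P(L|R5)·P(R5) + P(L|R6)·P(R6)
      = 0.19·0.37 + 0.04·0.16 + 0.16·0.21 + 0.1·0.06 + 0.04·0.11 + 0.01·0.09
      = 0.0703 + 0.0064 + 0.0336 + 0.006 + 0.0044 + 0.0009 = 0.1216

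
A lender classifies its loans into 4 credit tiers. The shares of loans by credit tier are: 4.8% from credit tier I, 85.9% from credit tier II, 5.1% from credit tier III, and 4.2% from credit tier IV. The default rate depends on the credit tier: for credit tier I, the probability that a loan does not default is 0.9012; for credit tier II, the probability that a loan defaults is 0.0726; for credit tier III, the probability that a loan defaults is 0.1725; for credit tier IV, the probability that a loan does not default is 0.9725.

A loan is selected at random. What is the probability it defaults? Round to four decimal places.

P(D|I) = 1 − 0.9012 = 0.0988.
P(D|IV) = 1 − 0.9725 = 0.0275.
P(D) = P(D|I)·P(I) + P(D|II)·P(II) + P(D|III)·P(III) + P(D|IV)·P(IV)
      = 0.0988·0.048 + 0.0726·0.859 + 0.1725·0.051 + 0.0275·0.042
      = 0.0047424 + 0.0623634 + 0.0087975 + 0.001155 = 0.0770583

0.0771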